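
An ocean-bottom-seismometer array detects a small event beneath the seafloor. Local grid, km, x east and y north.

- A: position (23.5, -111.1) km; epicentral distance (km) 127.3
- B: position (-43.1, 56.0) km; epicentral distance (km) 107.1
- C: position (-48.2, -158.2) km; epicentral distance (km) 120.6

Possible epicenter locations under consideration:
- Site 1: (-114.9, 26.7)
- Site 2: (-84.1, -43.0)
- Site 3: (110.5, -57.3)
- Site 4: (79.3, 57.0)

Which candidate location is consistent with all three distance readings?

For each candidate, compare |candidate − station| to the reported distance:
Site 1: residuals A 68.0, B 29.6, C 76.0 → max 76.0 km
Site 2: residuals A 0.0, B 0.1, C 0.1 → max 0.1 km
Site 3: residuals A 25.0, B 83.8, C 67.5 → max 83.8 km
Site 4: residuals A 49.8, B 15.3, C 129.5 → max 129.5 km
Only Site 2 has all residuals ≈ 0.

Site 2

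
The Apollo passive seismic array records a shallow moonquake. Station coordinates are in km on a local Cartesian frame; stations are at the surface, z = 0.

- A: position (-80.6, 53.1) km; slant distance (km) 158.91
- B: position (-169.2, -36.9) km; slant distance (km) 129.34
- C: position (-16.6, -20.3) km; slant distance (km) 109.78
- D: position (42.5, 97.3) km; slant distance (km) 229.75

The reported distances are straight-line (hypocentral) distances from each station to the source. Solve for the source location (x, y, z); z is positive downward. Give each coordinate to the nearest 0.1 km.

x ≈ -70.6 km, y ≈ -92.7 km, depth ≈ 62.4 km

Each station gives a sphere (x−x_i)² + (y−y_i)² + z² = d_i² (stations at z=0).
Subtracting the A sphere from B and C: z² cancels, leaving linear equations in x and y:
-177.2 x − 180.0 y = 29197.83
128.0 x − 146.8 y = 4572.42
Solving: x ≈ -70.601, y ≈ -92.707 km (keep extra digits for the depth step; rounded: -70.6, -92.7).
Then from the A sphere: z² = 158.91² − (x + 80.6)² − (y − 53.1)² with x = -70.601, y = -92.707, so z ≈ 62.392 ≈ 62.4 km.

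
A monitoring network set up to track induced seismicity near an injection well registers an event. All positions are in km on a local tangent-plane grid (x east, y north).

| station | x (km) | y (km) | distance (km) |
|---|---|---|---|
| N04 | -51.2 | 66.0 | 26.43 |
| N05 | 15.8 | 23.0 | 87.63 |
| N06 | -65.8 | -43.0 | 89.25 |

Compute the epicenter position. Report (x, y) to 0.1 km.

x ≈ -68.7 km, y ≈ 46.2 km

Circle about each station: (x + 51.2)² + (y − 66.0)² = 26.43²; (x − 15.8)² + (y − 23.0)² = 87.63²; (x + 65.8)² + (y + 43.0)² = 89.25².
Subtracting the N04 equation from the N05 and N06 equations removes the quadratic terms:
134.0 x − 86.0 y = -13179.27
-29.2 x − 218.0 y = -8065.82
Solving the 2×2 system: x ≈ -68.7, y ≈ 46.2 km.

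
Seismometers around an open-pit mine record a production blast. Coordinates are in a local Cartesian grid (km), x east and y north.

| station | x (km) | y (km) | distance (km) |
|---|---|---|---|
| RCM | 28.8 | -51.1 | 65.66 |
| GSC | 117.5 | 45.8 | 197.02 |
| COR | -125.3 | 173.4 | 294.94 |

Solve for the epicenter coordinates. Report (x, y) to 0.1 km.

Circle about each station: (x − 28.8)² + (y + 51.1)² = 65.66²; (x − 117.5)² + (y − 45.8)² = 197.02²; (x + 125.3)² + (y − 173.4)² = 294.94².
Subtracting pairs of circle equations eliminates x²+y² and gives linear equations (the radical axes):
177.4 x + 193.8 y = -22042.40
-308.2 x + 449.0 y = -40351.37
Solving the 2×2 system: x ≈ -14.9, y ≈ -100.1 km.
Check against RCM (with the unrounded x, y): √((x − 28.8)²+(y + 51.1)²) = 65.65 ≈ 65.66 km. ✓

-14.9 km east, -100.1 km north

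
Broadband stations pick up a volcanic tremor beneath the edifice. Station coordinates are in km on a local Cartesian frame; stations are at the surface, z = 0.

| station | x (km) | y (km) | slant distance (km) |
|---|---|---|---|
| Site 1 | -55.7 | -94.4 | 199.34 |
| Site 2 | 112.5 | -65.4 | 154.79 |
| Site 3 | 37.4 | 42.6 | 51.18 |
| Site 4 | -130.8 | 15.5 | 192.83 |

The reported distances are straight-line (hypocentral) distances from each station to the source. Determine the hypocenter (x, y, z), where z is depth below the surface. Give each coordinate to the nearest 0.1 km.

Each station gives a sphere (x−x_i)² + (y−y_i)² + z² = d_i² (stations at z=0).
Subtracting the Site 1 sphere from Site 2 and Site 3: z² cancels, leaving linear equations in x and y:
336.4 x + 58.0 y = 20696.05
186.2 x + 274.0 y = 28316.71
Solving: x ≈ 49.504, y ≈ 69.705 km (keep extra digits for the depth step; rounded: 49.5, 69.7).
Then from the Site 1 sphere: z² = 199.34² − (x + 55.7)² − (y + 94.4)² with x = 49.504, y = 69.705, so z ≈ 41.691 ≈ 41.7 km.
Check against Site 4 (with the unrounded solution): distance 192.84 ≈ 192.83 km. ✓

x ≈ 49.5 km, y ≈ 69.7 km, depth ≈ 41.7 km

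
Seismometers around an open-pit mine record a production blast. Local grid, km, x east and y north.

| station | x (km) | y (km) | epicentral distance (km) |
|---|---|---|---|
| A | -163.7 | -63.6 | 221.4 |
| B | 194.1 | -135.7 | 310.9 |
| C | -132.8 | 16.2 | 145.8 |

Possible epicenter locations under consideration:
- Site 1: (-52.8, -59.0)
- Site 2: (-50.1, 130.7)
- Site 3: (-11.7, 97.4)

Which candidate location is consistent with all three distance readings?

Site 3

For each candidate, compare |candidate − station| to the reported distance:
Site 1: residuals A 110.4, B 52.4, C 36.0 → max 110.4 km
Site 2: residuals A 3.7, B 50.5, C 4.6 → max 50.5 km
Site 3: residuals A 0.0, B 0.0, C 0.0 → max 0.0 km
Only Site 3 has all residuals ≈ 0.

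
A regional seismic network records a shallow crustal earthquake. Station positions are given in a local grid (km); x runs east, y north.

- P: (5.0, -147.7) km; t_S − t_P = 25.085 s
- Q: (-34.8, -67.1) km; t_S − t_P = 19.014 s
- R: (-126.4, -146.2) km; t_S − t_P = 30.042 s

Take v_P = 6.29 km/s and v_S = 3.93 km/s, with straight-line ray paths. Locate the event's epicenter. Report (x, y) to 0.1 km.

x ≈ 56.3 km, y ≈ 110.0 km

Distance from S−P lag: d = Δt · v_P v_S / (v_P − v_S) = Δt · (6.29·3.93)/(6.29−3.93) ≈ 10.4744·Δt.
So d_P = 262.75, d_Q = 199.16, d_R = 314.67 km.
Circle about each station: (x − 5.0)² + (y + 147.7)² = 262.75²; (x + 34.8)² + (y + 67.1)² = 199.16²; (x + 126.4)² + (y + 146.2)² = 314.67².
Subtracting the P equation from the Q and R equations removes the quadratic terms:
-79.6 x + 161.2 y = 13246.02
-262.8 x + 3.0 y = -14468.54
Solving the 2×2 system: x ≈ 56.3, y ≈ 110.0 km.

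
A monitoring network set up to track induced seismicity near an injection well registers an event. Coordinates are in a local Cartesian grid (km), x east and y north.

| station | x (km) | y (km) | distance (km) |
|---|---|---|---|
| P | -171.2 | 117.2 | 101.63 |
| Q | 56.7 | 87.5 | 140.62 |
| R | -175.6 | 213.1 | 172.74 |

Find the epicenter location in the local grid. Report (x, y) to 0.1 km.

Circle about each station: (x + 171.2)² + (y − 117.2)² = 101.63²; (x − 56.7)² + (y − 87.5)² = 140.62²; (x + 175.6)² + (y − 213.1)² = 172.74².
Subtracting pairs of circle equations eliminates x²+y² and gives linear equations (the radical axes):
455.8 x − 59.4 y = -41619.47
-8.8 x + 191.8 y = 13691.24
Solving the 2×2 system: x ≈ -82.5, y ≈ 67.6 km.
Check against P (with the unrounded x, y): √((x + 171.2)²+(y − 117.2)²) = 101.63 ≈ 101.63 km. ✓

-82.5 km east, 67.6 km north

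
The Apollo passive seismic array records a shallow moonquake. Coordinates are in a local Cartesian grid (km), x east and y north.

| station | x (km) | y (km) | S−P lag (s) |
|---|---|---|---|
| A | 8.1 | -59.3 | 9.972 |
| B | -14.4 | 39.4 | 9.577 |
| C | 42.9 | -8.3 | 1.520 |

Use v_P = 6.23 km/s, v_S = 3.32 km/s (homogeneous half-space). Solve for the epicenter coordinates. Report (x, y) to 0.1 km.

Distance from S−P lag: d = Δt · v_P v_S / (v_P − v_S) = Δt · (6.23·3.32)/(6.23−3.32) ≈ 7.1078·Δt.
So d_A = 70.88, d_B = 68.07, d_C = 10.80 km.
Circle about each station: (x − 8.1)² + (y + 59.3)² = 70.88²; (x + 14.4)² + (y − 39.4)² = 68.07²; (x − 42.9)² + (y + 8.3)² = 10.80².
Subtracting pairs of circle equations eliminates x²+y² and gives linear equations (the radical axes):
-45.0 x + 197.4 y = -1431.93
69.6 x + 102.0 y = 3234.53
Solving the 2×2 system: x ≈ 42.8, y ≈ 2.5 km.

42.8 km east, 2.5 km north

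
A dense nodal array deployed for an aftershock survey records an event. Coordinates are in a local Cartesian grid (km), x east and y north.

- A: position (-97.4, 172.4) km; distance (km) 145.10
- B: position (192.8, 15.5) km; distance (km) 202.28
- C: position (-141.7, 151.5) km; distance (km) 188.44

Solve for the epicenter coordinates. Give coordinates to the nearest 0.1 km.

Circle about each station: (x + 97.4)² + (y − 172.4)² = 145.10²; (x − 192.8)² + (y − 15.5)² = 202.28²; (x + 141.7)² + (y − 151.5)² = 188.44².
Subtracting the A equation from the B and C equations removes the quadratic terms:
580.4 x − 313.8 y = -21659.62
-88.6 x − 41.8 y = -10633.00
Solving the 2×2 system: x ≈ 46.7, y ≈ 155.4 km.

(46.7, 155.4)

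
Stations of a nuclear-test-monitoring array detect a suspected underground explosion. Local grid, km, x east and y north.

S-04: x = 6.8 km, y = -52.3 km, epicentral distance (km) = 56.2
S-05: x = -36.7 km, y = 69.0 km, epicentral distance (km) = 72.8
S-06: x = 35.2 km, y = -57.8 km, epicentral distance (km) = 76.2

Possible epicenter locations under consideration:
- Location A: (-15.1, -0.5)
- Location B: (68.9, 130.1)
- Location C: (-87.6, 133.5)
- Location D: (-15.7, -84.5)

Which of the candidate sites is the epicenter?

For each candidate, compare |candidate − station| to the reported distance:
Location A: residuals S-04 0.0, S-05 0.0, S-06 0.0 → max 0.0 km
Location B: residuals S-04 136.5, S-05 49.2, S-06 114.7 → max 136.5 km
Location C: residuals S-04 152.2, S-05 9.4, S-06 151.1 → max 152.2 km
Location D: residuals S-04 16.9, S-05 82.1, S-06 18.7 → max 82.1 km
Only Location A has all residuals ≈ 0.

Location A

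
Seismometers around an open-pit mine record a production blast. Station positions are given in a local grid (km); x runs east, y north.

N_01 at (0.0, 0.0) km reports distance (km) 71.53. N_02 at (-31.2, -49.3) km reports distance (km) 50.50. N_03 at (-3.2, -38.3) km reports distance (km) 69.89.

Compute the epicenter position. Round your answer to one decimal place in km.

Circle about each station: x² + y² = 71.53²; (x + 31.2)² + (y + 49.3)² = 50.50²; (x + 3.2)² + (y + 38.3)² = 69.89².
Subtracting the N_01 equation from the N_02 and N_03 equations removes the quadratic terms:
-62.4 x − 98.6 y = 5970.22
-6.4 x − 76.6 y = 1709.06
Solving the 2×2 system: x ≈ -69.6, y ≈ -16.5 km.

-69.6 km east, -16.5 km north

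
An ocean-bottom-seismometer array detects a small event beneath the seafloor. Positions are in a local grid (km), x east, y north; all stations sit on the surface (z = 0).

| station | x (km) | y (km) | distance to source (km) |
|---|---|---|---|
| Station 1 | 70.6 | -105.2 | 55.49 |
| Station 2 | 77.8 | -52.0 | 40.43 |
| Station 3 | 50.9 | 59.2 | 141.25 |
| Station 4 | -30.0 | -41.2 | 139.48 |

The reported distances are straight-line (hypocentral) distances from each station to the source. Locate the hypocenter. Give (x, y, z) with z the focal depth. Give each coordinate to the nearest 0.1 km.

x ≈ 104.3 km, y ≈ -69.1 km, depth ≈ 25.3 km

Each station gives a sphere (x−x_i)² + (y−y_i)² + z² = d_i² (stations at z=0).
Subtracting the Station 1 sphere from Station 2 and Station 3: z² cancels, leaving linear equations in x and y:
14.4 x + 106.4 y = -5850.00
-39.4 x + 328.8 y = -26828.37
Solving: x ≈ 104.298, y ≈ -69.097 km (keep extra digits for the depth step; rounded: 104.3, -69.1).
Then from the Station 1 sphere: z² = 55.49² − (x − 70.6)² − (y + 105.2)² with x = 104.298, y = -69.097, so z ≈ 25.301 ≈ 25.3 km.
Check against Station 4 (with the unrounded solution): distance 139.48 ≈ 139.48 km. ✓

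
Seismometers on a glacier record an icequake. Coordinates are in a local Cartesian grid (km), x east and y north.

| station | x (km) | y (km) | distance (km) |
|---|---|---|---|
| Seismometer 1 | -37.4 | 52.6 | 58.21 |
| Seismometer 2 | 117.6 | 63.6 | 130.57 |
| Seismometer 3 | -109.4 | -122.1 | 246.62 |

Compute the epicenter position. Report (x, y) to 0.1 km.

-7.1 km east, 102.3 km north

Circle about each station: (x + 37.4)² + (y − 52.6)² = 58.21²; (x − 117.6)² + (y − 63.6)² = 130.57²; (x + 109.4)² + (y + 122.1)² = 246.62².
Subtracting pairs of circle equations eliminates x²+y² and gives linear equations (the radical axes):
310.0 x + 22.0 y = 49.08
-144.0 x − 349.4 y = -34721.77
Solving the 2×2 system: x ≈ -7.1, y ≈ 102.3 km.
Check against Seismometer 1 (with the unrounded x, y): √((x + 37.4)²+(y − 52.6)²) = 58.21 ≈ 58.21 km. ✓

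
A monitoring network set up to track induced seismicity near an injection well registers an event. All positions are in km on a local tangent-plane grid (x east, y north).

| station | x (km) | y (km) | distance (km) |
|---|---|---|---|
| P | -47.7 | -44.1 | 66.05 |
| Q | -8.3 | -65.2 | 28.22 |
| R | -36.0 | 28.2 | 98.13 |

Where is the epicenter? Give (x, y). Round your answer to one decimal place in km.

17.6 km east, -54.0 km north

Circle about each station: (x + 47.7)² + (y + 44.1)² = 66.05²; (x + 8.3)² + (y + 65.2)² = 28.22²; (x + 36.0)² + (y − 28.2)² = 98.13².
Subtracting the P equation from the Q and R equations removes the quadratic terms:
78.8 x − 42.2 y = 3666.06
23.4 x + 144.6 y = -7395.75
Solving the 2×2 system: x ≈ 17.6, y ≈ -54.0 km.
Check against P (with the unrounded x, y): √((x + 47.7)²+(y + 44.1)²) = 66.05 ≈ 66.05 km. ✓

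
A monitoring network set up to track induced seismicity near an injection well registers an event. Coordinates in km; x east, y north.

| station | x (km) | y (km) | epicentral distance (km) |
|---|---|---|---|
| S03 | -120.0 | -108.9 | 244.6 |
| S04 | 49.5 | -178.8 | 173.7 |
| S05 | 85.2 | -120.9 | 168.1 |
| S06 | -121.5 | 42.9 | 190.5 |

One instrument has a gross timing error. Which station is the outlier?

S04

Solve using three stations at a time. Using S03, S05, S06 (subtract circle equations pairwise → linear system) gives (x, y) ≈ (69.0, 46.4).
Distances from that point to each station vs reported:
  S03: calculated 244.6 vs reported 244.6 → residual 0.0 km
  S04: calculated 226.0 vs reported 173.7 → residual 52.3 km
  S05: calculated 168.1 vs reported 168.1 → residual 0.0 km
  S06: calculated 190.5 vs reported 190.5 → residual 0.0 km
S03, S05, S06 are mutually consistent (residuals ≈ 0); S04 is off by 52.3 km.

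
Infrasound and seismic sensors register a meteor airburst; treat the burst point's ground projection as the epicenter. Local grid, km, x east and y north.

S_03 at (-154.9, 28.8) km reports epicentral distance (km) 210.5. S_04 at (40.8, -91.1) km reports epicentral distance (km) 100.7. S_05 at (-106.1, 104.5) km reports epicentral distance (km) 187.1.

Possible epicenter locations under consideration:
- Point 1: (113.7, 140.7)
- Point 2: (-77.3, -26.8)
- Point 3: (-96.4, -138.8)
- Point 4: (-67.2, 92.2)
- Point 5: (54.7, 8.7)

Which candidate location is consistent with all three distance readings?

Point 5

For each candidate, compare |candidate − station| to the reported distance:
Point 1: residuals S_03 80.5, S_04 142.3, S_05 35.7 → max 142.3 km
Point 2: residuals S_03 115.0, S_04 33.8, S_05 52.7 → max 115.0 km
Point 3: residuals S_03 33.0, S_04 44.6, S_05 56.4 → max 56.4 km
Point 4: residuals S_03 102.3, S_04 112.1, S_05 146.3 → max 146.3 km
Point 5: residuals S_03 0.1, S_04 0.1, S_05 0.1 → max 0.1 km
Only Point 5 has all residuals ≈ 0.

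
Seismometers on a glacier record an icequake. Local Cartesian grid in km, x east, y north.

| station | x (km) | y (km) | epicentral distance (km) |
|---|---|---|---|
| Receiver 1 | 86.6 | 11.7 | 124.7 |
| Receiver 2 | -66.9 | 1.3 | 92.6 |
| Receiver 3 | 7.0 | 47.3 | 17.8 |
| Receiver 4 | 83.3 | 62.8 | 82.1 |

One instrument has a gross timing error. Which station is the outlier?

Receiver 1

Solve using three stations at a time. Using Receiver 2, Receiver 3, Receiver 4 (subtract circle equations pairwise → linear system) gives (x, y) ≈ (1.3, 63.9).
Distances from that point to each station vs reported:
  Receiver 1: calculated 100.1 vs reported 124.7 → residual 24.6 km
  Receiver 2: calculated 92.6 vs reported 92.6 → residual 0.0 km
  Receiver 3: calculated 17.6 vs reported 17.8 → residual 0.2 km
  Receiver 4: calculated 82.1 vs reported 82.1 → residual 0.0 km
Receiver 2, Receiver 3, Receiver 4 are mutually consistent (residuals ≈ 0); Receiver 1 is off by 24.6 km.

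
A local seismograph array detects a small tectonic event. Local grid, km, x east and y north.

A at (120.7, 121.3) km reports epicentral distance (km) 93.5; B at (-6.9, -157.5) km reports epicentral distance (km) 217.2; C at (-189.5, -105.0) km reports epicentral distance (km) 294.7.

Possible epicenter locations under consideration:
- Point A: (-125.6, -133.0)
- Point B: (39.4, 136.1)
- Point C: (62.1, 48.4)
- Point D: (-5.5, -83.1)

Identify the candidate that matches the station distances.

For each candidate, compare |candidate − station| to the reported distance:
Point A: residuals A 260.5, B 96.0, C 224.9 → max 260.5 km
Point B: residuals A 10.9, B 80.0, C 37.8 → max 80.0 km
Point C: residuals A 0.0, B 0.0, C 0.0 → max 0.0 km
Point D: residuals A 146.7, B 142.8, C 109.4 → max 146.7 km
Only Point C has all residuals ≈ 0.

Point C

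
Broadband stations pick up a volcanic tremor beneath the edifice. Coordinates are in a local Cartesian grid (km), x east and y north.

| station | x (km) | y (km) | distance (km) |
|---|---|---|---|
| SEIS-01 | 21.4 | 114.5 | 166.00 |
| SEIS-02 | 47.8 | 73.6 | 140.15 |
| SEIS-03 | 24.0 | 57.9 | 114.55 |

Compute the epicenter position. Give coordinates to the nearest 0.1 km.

-28.9 km east, -43.7 km north

Circle about each station: (x − 21.4)² + (y − 114.5)² = 166.00²; (x − 47.8)² + (y − 73.6)² = 140.15²; (x − 24.0)² + (y − 57.9)² = 114.55².
Subtracting the SEIS-01 equation from the SEIS-02 and SEIS-03 equations removes the quadratic terms:
52.8 x − 81.8 y = 2047.57
5.2 x − 113.2 y = 4794.50
Solving the 2×2 system: x ≈ -28.9, y ≈ -43.7 km.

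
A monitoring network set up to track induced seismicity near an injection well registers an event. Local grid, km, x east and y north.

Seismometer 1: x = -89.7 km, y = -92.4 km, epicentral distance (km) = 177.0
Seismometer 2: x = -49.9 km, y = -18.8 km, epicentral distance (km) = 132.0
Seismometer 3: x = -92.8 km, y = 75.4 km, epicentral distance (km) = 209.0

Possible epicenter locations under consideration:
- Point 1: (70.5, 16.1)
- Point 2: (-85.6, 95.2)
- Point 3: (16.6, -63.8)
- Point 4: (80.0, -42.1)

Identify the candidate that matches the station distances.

For each candidate, compare |candidate − station| to the reported distance:
Point 1: residuals Seismometer 1 16.5, Seismometer 2 6.6, Seismometer 3 35.3 → max 35.3 km
Point 2: residuals Seismometer 1 10.6, Seismometer 2 12.5, Seismometer 3 187.9 → max 187.9 km
Point 3: residuals Seismometer 1 66.9, Seismometer 2 51.7, Seismometer 3 32.0 → max 66.9 km
Point 4: residuals Seismometer 1 0.0, Seismometer 2 0.0, Seismometer 3 0.0 → max 0.0 km
Only Point 4 has all residuals ≈ 0.

Point 4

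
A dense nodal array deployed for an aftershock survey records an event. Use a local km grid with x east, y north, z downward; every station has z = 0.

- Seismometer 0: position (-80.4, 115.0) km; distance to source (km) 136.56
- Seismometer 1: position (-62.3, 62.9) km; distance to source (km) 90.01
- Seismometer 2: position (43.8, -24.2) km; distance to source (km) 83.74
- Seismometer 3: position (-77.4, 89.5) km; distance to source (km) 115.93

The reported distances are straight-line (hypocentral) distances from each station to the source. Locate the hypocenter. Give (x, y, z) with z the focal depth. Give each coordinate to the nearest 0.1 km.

x ≈ -13.6 km, y ≈ 7.8 km, depth ≈ 51.9 km

Each station gives a sphere (x−x_i)² + (y−y_i)² + z² = d_i² (stations at z=0).
Subtracting the Seismometer 0 sphere from Seismometer 1 and Seismometer 2: z² cancels, leaving linear equations in x and y:
36.2 x − 104.2 y = -1304.63
248.4 x − 278.4 y = -5548.83
Solving: x ≈ -13.602, y ≈ 7.795 km (keep extra digits for the depth step; rounded: -13.6, 7.8).
Then from the Seismometer 0 sphere: z² = 136.56² − (x + 80.4)² − (y − 115.0)² with x = -13.602, y = 7.795, so z ≈ 51.901 ≈ 51.9 km.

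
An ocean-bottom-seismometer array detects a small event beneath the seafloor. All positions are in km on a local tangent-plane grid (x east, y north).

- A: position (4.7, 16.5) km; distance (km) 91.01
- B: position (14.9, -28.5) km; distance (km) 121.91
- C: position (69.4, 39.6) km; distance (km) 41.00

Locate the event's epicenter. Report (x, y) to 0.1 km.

x ≈ 69.3 km, y ≈ 80.6 km

Circle about each station: (x − 4.7)² + (y − 16.5)² = 91.01²; (x − 14.9)² + (y + 28.5)² = 121.91²; (x − 69.4)² + (y − 39.6)² = 41.00².
Subtracting pairs of circle equations eliminates x²+y² and gives linear equations (the radical axes):
20.4 x − 90.0 y = -5839.31
129.4 x + 46.2 y = 12692.00
Solving the 2×2 system: x ≈ 69.3, y ≈ 80.6 km.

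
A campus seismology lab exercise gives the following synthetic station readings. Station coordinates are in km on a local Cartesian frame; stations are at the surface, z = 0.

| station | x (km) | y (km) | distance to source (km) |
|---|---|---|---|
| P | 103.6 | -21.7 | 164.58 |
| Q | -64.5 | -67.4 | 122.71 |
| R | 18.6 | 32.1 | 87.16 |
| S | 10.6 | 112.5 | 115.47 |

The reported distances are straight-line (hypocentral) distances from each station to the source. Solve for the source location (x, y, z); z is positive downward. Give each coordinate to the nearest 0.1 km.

(-36.9, 31.5, 67.2)

Each station gives a sphere (x−x_i)² + (y−y_i)² + z² = d_i² (stations at z=0).
Subtracting the P sphere from Q and R: z² cancels, leaving linear equations in x and y:
-336.2 x − 91.4 y = 9527.99
-170.0 x + 107.6 y = 9662.23
Solving: x ≈ -36.902, y ≈ 31.495 km (keep extra digits for the depth step; rounded: -36.9, 31.5).
Then from the P sphere: z² = 164.58² − (x − 103.6)² − (y + 21.7)² with x = -36.902, y = 31.495, so z ≈ 67.202 ≈ 67.2 km.
Check against S (with the unrounded solution): distance 115.47 ≈ 115.47 km. ✓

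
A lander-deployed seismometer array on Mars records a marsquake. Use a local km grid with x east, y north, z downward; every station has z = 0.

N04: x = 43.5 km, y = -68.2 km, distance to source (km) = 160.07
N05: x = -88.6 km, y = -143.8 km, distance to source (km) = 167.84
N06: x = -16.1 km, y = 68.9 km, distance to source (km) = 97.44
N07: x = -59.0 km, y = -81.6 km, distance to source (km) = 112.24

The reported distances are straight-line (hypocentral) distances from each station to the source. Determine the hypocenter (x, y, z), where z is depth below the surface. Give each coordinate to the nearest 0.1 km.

Each station gives a sphere (x−x_i)² + (y−y_i)² + z² = d_i² (stations at z=0).
Subtracting the N04 sphere from N05 and N06: z² cancels, leaving linear equations in x and y:
-264.2 x − 151.2 y = 19437.05
-119.2 x + 274.2 y = 14590.78
Solving: x ≈ -83.299, y ≈ 17.001 km (keep extra digits for the depth step; rounded: -83.3, 17.0).
Then from the N04 sphere: z² = 160.07² − (x − 43.5)² − (y + 68.2)² with x = -83.299, y = 17.001, so z ≈ 47.804 ≈ 47.8 km.

x ≈ -83.3 km, y ≈ 17.0 km, depth ≈ 47.8 km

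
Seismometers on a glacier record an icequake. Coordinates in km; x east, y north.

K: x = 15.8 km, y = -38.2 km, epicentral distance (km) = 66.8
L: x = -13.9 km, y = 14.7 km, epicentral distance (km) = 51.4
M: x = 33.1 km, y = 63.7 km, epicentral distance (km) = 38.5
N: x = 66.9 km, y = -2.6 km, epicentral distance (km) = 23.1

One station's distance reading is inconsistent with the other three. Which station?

N

Solve using three stations at a time. Using K, L, M (subtract circle equations pairwise → linear system) gives (x, y) ≈ (36.4, 25.3).
Distances from that point to each station vs reported:
  K: calculated 66.8 vs reported 66.8 → residual 0.0 km
  L: calculated 51.4 vs reported 51.4 → residual 0.0 km
  M: calculated 38.5 vs reported 38.5 → residual 0.0 km
  N: calculated 41.4 vs reported 23.1 → residual 18.3 km
K, L, M are mutually consistent (residuals ≈ 0); N is off by 18.3 km.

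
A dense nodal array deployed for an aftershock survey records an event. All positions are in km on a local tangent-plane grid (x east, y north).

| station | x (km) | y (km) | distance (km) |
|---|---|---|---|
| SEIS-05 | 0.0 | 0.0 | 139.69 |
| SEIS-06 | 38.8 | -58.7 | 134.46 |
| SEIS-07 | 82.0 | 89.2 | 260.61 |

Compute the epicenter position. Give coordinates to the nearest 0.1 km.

x ≈ -85.2 km, y ≈ -110.7 km

Circle about each station: x² + y² = 139.69²; (x − 38.8)² + (y + 58.7)² = 134.46²; (x − 82.0)² + (y − 89.2)² = 260.61².
Subtracting pairs of circle equations eliminates x²+y² and gives linear equations (the radical axes):
77.6 x − 117.4 y = 6384.93
164.0 x + 178.4 y = -33723.64
Solving the 2×2 system: x ≈ -85.2, y ≈ -110.7 km.
Check against SEIS-05 (with the unrounded x, y): √(x²+y²) = 139.70 ≈ 139.69 km. ✓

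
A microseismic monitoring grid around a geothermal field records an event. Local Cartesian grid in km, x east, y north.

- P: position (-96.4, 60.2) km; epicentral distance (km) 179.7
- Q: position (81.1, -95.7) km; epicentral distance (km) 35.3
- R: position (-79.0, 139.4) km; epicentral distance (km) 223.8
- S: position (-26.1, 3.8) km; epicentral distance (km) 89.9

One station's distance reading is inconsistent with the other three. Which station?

Solve using three stations at a time. Using P, R, S (subtract circle equations pairwise → linear system) gives (x, y) ≈ (50.8, -43.0).
Distances from that point to each station vs reported:
  P: calculated 179.8 vs reported 179.7 → residual 0.1 km
  Q: calculated 60.8 vs reported 35.3 → residual 25.5 km
  R: calculated 223.8 vs reported 223.8 → residual 0.0 km
  S: calculated 90.0 vs reported 89.9 → residual 0.1 km
P, R, S are mutually consistent (residuals ≈ 0); Q is off by 25.5 km.

Q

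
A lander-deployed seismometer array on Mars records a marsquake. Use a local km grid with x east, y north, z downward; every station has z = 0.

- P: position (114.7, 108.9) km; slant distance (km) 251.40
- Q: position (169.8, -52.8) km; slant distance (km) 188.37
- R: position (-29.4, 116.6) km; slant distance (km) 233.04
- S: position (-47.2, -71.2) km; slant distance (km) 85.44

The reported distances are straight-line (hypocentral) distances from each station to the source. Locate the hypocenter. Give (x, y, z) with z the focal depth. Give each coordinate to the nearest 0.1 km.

x ≈ 0.1 km, y ≈ -106.1 km, depth ≈ 62.0 km

Each station gives a sphere (x−x_i)² + (y−y_i)² + z² = d_i² (stations at z=0).
Subtracting the P sphere from Q and R: z² cancels, leaving linear equations in x and y:
110.2 x − 323.4 y = 34323.28
-288.2 x + 15.4 y = -1661.06
Solving: x ≈ 0.094, y ≈ -106.101 km (keep extra digits for the depth step; rounded: 0.1, -106.1).
Then from the P sphere: z² = 251.40² − (x − 114.7)² − (y − 108.9)² with x = 0.094, y = -106.101, so z ≈ 61.984 ≈ 62.0 km.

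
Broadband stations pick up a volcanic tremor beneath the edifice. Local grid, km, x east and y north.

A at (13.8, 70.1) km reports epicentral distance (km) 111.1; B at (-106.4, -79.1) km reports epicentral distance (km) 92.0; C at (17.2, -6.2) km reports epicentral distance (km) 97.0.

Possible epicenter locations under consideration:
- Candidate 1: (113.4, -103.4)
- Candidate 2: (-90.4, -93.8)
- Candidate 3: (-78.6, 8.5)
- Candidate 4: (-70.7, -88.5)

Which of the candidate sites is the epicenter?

For each candidate, compare |candidate − station| to the reported distance:
Candidate 1: residuals A 89.0, B 129.1, C 39.8 → max 129.1 km
Candidate 2: residuals A 83.1, B 70.3, C 41.7 → max 83.1 km
Candidate 3: residuals A 0.0, B 0.1, C 0.1 → max 0.1 km
Candidate 4: residuals A 68.6, B 55.1, C 23.4 → max 68.6 km
Only Candidate 3 has all residuals ≈ 0.

Candidate 3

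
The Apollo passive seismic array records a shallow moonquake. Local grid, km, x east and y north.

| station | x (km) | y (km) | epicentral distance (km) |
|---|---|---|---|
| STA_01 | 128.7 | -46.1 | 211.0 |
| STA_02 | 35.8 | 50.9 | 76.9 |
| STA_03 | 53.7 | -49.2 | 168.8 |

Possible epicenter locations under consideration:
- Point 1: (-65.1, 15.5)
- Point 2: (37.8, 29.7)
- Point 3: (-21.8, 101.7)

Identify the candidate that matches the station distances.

Point 3

For each candidate, compare |candidate − station| to the reported distance:
Point 1: residuals STA_01 7.6, STA_02 30.0, STA_03 33.5 → max 33.5 km
Point 2: residuals STA_01 92.6, STA_02 55.6, STA_03 88.3 → max 92.6 km
Point 3: residuals STA_01 0.1, STA_02 0.1, STA_03 0.1 → max 0.1 km
Only Point 3 has all residuals ≈ 0.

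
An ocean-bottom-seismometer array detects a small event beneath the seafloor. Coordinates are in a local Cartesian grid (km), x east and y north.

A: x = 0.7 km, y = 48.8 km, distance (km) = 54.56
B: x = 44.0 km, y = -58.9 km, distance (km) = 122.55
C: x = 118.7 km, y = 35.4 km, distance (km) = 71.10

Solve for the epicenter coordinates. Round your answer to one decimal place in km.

(53.3, 63.3)

Circle about each station: (x − 0.7)² + (y − 48.8)² = 54.56²; (x − 44.0)² + (y + 58.9)² = 122.55²; (x − 118.7)² + (y − 35.4)² = 71.10².
Subtracting the A equation from the B and C equations removes the quadratic terms:
86.6 x − 215.4 y = -9018.43
236.0 x − 26.8 y = 10882.50
Solving the 2×2 system: x ≈ 53.3, y ≈ 63.3 km.
Check against A (with the unrounded x, y): √((x − 0.7)²+(y − 48.8)²) = 54.56 ≈ 54.56 km. ✓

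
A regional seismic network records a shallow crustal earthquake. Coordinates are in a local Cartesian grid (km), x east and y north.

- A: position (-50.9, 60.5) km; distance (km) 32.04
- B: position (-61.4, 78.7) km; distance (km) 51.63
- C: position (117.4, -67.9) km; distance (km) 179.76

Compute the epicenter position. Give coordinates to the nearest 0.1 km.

Circle about each station: (x + 50.9)² + (y − 60.5)² = 32.04²; (x + 61.4)² + (y − 78.7)² = 51.63²; (x − 117.4)² + (y + 67.9)² = 179.76².
Subtracting pairs of circle equations eliminates x²+y² and gives linear equations (the radical axes):
-21.0 x + 36.4 y = 2073.49
336.6 x − 256.8 y = -19144.99
Solving the 2×2 system: x ≈ -24.0, y ≈ 43.1 km.

(-24.0, 43.1)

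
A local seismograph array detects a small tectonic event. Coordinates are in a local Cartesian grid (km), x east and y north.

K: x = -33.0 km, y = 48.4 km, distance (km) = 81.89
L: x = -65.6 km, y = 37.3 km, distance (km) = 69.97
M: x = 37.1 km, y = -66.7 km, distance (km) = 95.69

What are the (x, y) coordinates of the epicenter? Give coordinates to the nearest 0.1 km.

Circle about each station: (x + 33.0)² + (y − 48.4)² = 81.89²; (x + 65.6)² + (y − 37.3)² = 69.97²; (x − 37.1)² + (y + 66.7)² = 95.69².
Subtracting the K equation from the L and M equations removes the quadratic terms:
-65.2 x − 22.2 y = 4073.26
140.2 x − 230.2 y = -56.86
Solving the 2×2 system: x ≈ -51.8, y ≈ -31.3 km.
Check against K (with the unrounded x, y): √((x + 33.0)²+(y − 48.4)²) = 81.90 ≈ 81.89 km. ✓

x ≈ -51.8 km, y ≈ -31.3 km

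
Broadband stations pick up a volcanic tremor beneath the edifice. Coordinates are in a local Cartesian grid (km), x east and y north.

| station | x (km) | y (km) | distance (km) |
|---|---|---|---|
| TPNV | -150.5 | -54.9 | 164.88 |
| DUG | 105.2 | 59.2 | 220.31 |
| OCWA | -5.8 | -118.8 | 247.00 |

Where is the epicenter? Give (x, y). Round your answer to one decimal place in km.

Circle about each station: (x + 150.5)² + (y + 54.9)² = 164.88²; (x − 105.2)² + (y − 59.2)² = 220.31²; (x + 5.8)² + (y + 118.8)² = 247.00².
Subtracting the TPNV equation from the DUG and OCWA equations removes the quadratic terms:
511.4 x + 228.2 y = -32443.66
289.4 x − 127.8 y = -45340.77
Solving the 2×2 system: x ≈ -110.3, y ≈ 105.0 km.
Check against TPNV (with the unrounded x, y): √((x + 150.5)²+(y + 54.9)²) = 164.89 ≈ 164.88 km. ✓

(-110.3, 105.0)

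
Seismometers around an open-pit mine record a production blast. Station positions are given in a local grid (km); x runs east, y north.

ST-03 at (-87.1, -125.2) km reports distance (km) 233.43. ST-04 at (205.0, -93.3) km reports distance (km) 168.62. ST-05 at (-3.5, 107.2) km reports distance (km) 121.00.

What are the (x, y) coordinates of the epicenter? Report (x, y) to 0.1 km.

x ≈ 88.5 km, y ≈ 28.6 km

Circle about each station: (x + 87.1)² + (y + 125.2)² = 233.43²; (x − 205.0)² + (y + 93.3)² = 168.62²; (x + 3.5)² + (y − 107.2)² = 121.00².
Subtracting pairs of circle equations eliminates x²+y² and gives linear equations (the radical axes):
584.2 x + 63.8 y = 53525.30
167.2 x + 464.8 y = 28091.20
Solving the 2×2 system: x ≈ 88.5, y ≈ 28.6 km.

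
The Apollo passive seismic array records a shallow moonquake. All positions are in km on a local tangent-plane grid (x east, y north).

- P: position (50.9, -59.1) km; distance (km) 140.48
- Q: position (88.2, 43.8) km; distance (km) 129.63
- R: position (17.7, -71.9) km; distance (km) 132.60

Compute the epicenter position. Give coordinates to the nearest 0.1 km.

-41.4 km east, 46.8 km north

Circle about each station: (x − 50.9)² + (y + 59.1)² = 140.48²; (x − 88.2)² + (y − 43.8)² = 129.63²; (x − 17.7)² + (y + 71.9)² = 132.60².
Subtracting the P equation from the Q and R equations removes the quadratic terms:
74.6 x + 205.8 y = 6544.75
-66.4 x − 25.6 y = 1551.15
Solving the 2×2 system: x ≈ -41.4, y ≈ 46.8 km.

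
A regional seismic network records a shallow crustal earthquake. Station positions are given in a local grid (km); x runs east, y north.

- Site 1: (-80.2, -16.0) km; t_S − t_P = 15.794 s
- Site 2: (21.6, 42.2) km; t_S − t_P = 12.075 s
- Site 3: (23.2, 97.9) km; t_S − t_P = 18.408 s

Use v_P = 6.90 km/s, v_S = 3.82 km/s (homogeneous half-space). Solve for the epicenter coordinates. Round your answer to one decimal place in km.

x ≈ 48.4 km, y ≈ -57.6 km

Distance from S−P lag: d = Δt · v_P v_S / (v_P − v_S) = Δt · (6.90·3.82)/(6.90−3.82) ≈ 8.5578·Δt.
So d_Site 1 = 135.16, d_Site 2 = 103.34, d_Site 3 = 157.53 km.
Circle about each station: (x + 80.2)² + (y + 16.0)² = 135.16²; (x − 21.6)² + (y − 42.2)² = 103.34²; (x − 23.2)² + (y − 97.9)² = 157.53².
Subtracting the Site 1 equation from the Site 2 and Site 3 equations removes the quadratic terms:
203.6 x + 116.4 y = 3148.43
206.8 x + 227.8 y = -3112.87
Solving the 2×2 system: x ≈ 48.4, y ≈ -57.6 km.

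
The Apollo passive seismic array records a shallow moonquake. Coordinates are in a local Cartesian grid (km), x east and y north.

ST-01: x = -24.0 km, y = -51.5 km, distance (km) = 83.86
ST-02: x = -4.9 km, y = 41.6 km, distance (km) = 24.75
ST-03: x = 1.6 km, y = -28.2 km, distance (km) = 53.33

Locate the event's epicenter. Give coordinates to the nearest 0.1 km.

(12.5, 24.0)

Circle about each station: (x + 24.0)² + (y + 51.5)² = 83.86²; (x + 4.9)² + (y − 41.6)² = 24.75²; (x − 1.6)² + (y + 28.2)² = 53.33².
Subtracting pairs of circle equations eliminates x²+y² and gives linear equations (the radical axes):
38.2 x + 186.2 y = 4946.26
51.2 x + 46.6 y = 1757.96
Solving the 2×2 system: x ≈ 12.5, y ≈ 24.0 km.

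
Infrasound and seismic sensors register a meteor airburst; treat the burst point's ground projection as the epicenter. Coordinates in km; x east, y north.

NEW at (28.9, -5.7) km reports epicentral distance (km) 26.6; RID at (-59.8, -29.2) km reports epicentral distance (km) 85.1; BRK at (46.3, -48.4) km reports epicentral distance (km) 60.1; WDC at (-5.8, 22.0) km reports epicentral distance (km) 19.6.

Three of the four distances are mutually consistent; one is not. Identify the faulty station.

Solve using three stations at a time. Using NEW, RID, WDC (subtract circle equations pairwise → linear system) gives (x, y) ≈ (12.7, 15.4).
Distances from that point to each station vs reported:
  NEW: calculated 26.6 vs reported 26.6 → residual 0.0 km
  RID: calculated 85.1 vs reported 85.1 → residual 0.0 km
  BRK: calculated 72.1 vs reported 60.1 → residual 12.0 km
  WDC: calculated 19.6 vs reported 19.6 → residual 0.0 km
NEW, RID, WDC are mutually consistent (residuals ≈ 0); BRK is off by 12.0 km.

BRK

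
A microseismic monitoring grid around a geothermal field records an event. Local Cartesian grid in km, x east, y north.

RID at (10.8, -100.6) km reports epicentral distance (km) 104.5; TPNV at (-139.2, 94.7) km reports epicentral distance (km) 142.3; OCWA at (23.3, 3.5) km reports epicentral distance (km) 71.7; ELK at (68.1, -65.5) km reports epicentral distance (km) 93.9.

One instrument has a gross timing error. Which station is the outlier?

Solve using three stations at a time. Using RID, TPNV, OCWA (subtract circle equations pairwise → linear system) gives (x, y) ≈ (-46.4, -13.2).
Distances from that point to each station vs reported:
  RID: calculated 104.5 vs reported 104.5 → residual 0.0 km
  TPNV: calculated 142.3 vs reported 142.3 → residual 0.0 km
  OCWA: calculated 71.7 vs reported 71.7 → residual 0.0 km
  ELK: calculated 125.9 vs reported 93.9 → residual 32.0 km
RID, TPNV, OCWA are mutually consistent (residuals ≈ 0); ELK is off by 32.0 km.

ELK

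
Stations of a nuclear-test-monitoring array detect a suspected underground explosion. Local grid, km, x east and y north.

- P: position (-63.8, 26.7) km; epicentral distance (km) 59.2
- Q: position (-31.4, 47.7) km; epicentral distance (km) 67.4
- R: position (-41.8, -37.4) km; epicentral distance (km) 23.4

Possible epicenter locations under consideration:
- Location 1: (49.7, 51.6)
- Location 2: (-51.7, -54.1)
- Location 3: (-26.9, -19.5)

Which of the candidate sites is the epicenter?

For each candidate, compare |candidate − station| to the reported distance:
Location 1: residuals P 57.0, Q 13.8, R 104.2 → max 104.2 km
Location 2: residuals P 22.5, Q 36.4, R 4.0 → max 36.4 km
Location 3: residuals P 0.1, Q 0.0, R 0.1 → max 0.1 km
Only Location 3 has all residuals ≈ 0.

Location 3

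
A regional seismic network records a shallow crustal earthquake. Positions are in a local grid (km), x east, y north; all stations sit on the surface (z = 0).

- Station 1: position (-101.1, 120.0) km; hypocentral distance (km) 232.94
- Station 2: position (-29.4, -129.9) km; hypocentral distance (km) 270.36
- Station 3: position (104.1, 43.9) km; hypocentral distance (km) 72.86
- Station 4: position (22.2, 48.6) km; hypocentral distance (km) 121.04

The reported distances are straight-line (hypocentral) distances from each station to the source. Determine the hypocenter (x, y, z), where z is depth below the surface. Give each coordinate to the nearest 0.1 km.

(122.5, 86.6, 56.1)

Each station gives a sphere (x−x_i)² + (y−y_i)² + z² = d_i² (stations at z=0).
Subtracting the Station 1 sphere from Station 2 and Station 3: z² cancels, leaving linear equations in x and y:
143.4 x − 499.8 y = -25716.33
410.4 x − 152.2 y = 37095.27
Solving: x ≈ 122.505, y ≈ 86.602 km (keep extra digits for the depth step; rounded: 122.5, 86.6).
Then from the Station 1 sphere: z² = 232.94² − (x + 101.1)² − (y − 120.0)² with x = 122.505, y = 86.602, so z ≈ 56.093 ≈ 56.1 km.
Check against Station 4 (with the unrounded solution): distance 121.04 ≈ 121.04 km. ✓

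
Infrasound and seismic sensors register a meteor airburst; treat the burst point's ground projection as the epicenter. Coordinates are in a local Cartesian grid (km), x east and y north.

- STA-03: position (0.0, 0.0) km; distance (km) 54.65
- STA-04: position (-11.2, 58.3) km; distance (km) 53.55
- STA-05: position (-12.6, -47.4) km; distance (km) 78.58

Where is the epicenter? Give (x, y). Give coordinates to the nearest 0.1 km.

(-50.2, 21.6)

Circle about each station: x² + y² = 54.65²; (x + 11.2)² + (y − 58.3)² = 53.55²; (x + 12.6)² + (y + 47.4)² = 78.58².
Subtracting the STA-03 equation from the STA-04 and STA-05 equations removes the quadratic terms:
-22.4 x + 116.6 y = 3643.35
-25.2 x − 94.8 y = -782.67
Solving the 2×2 system: x ≈ -50.2, y ≈ 21.6 km.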